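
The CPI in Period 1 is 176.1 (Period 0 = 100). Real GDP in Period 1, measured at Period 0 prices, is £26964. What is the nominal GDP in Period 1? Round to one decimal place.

Nominal = Real × (Index/100) = 26964 × (176.1/100)
        = 26964 × 1.761 = 47483.6040

47483.6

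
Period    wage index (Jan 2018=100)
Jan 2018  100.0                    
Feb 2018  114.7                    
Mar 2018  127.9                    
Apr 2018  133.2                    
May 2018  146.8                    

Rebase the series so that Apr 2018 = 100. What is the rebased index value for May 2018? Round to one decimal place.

110.2

Rebased(May 2018) = 146.8 / 133.2 × 100 = 110.2102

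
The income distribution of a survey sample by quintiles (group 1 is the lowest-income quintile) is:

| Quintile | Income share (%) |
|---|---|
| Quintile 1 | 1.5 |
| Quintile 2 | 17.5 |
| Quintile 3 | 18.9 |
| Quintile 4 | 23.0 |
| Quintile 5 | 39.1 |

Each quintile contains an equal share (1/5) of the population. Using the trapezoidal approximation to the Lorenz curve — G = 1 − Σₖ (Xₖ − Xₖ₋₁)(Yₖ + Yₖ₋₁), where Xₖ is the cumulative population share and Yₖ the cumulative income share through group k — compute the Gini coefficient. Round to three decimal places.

Cumulative income shares Yₖ: 0.0150, 0.1900, 0.3790, 0.6090, 1.0000
Σ (Xₖ−Xₖ₋₁)(Yₖ+Yₖ₋₁) = (1/5)(0.0150+0.0000) + (1/5)(0.1900+0.0150) + (1/5)(0.3790+0.1900) + (1/5)(0.6090+0.3790) + (1/5)(1.0000+0.6090)
  = 0.0030 + 0.0410 + 0.1138 + 0.1976 + 0.3218 = 0.6772
G = 1 − 0.6772 = 0.3228

0.323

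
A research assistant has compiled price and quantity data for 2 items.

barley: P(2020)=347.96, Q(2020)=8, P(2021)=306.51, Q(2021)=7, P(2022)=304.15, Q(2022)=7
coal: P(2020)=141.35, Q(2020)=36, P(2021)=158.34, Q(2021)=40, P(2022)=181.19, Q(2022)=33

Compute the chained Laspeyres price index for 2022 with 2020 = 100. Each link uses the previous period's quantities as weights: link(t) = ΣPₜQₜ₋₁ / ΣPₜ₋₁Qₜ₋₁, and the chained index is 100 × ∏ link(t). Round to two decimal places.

Link 2020→2021:
ΣP(2021)Q(2020) = 306.51×8 + 158.34×36 = 2452.08 + 5700.24 = 8152.32
ΣP(2020)Q(2020) = 347.96×8 + 141.35×36 = 2783.68 + 5088.6 = 7872.28
link = 8152.32/7872.28 = 1.035573
Link 2021→2022:
ΣP(2022)Q(2021) = 304.15×7 + 181.19×40 = 2129.05 + 7247.6 = 9376.65
ΣP(2021)Q(2021) = 306.51×7 + 158.34×40 = 2145.57 + 6333.6 = 8479.17
link = 9376.65/8479.17 = 1.105845
Chained index = 100 × 1.035573 × 1.105845 = 114.5183

114.52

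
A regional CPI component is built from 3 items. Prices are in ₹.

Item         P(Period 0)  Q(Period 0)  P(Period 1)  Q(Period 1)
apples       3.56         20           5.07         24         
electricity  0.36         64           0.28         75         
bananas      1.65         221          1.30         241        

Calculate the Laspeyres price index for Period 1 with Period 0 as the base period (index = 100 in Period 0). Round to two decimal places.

Laspeyres price index uses base-period quantities as weights.
ΣP(Period 1)·Q(Period 0) = 5.07×20 + 0.28×64 + 1.30×221 = 101.4 + 17.92 + 287.3 = 406.62
ΣP(Period 0)·Q(Period 0) = 3.56×20 + 0.36×64 + 1.65×221 = 71.2 + 23.04 + 364.65 = 458.89
Index = 406.62 / 458.89 × 100 = 88.6095

88.61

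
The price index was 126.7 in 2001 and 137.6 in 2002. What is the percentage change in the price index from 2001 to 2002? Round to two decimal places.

8.60%

Change = (137.6 − 126.7) / 126.7 × 100
       = 10.9 / 126.7 × 100 = 8.6030%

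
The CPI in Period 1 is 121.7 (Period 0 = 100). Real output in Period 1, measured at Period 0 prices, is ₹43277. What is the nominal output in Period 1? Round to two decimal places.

52668.11

Nominal = Real × (Index/100) = 43277 × (121.7/100)
        = 43277 × 1.217 = 52668.1090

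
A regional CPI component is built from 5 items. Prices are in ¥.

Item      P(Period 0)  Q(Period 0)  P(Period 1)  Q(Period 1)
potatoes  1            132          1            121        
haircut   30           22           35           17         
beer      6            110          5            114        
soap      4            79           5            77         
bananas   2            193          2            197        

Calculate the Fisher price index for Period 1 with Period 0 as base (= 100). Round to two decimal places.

103.02

Laspeyres component (base-period weights):
ΣP(Period 1)Q(Period 0) = 1×132 + 35×22 + 5×110 + 5×79 + 2×193 = 132 + 770 + 550 + 395 + 386 = 2233
ΣP(Period 0)Q(Period 0) = 1×132 + 30×22 + 6×110 + 4×79 + 2×193 = 132 + 660 + 660 + 316 + 386 = 2154
L = 2233 / 2154 × 100 = 103.6676
Paasche component (current-period weights):
ΣP(Period 1)Q(Period 1) = 1×121 + 35×17 + 5×114 + 5×77 + 2×197 = 121 + 595 + 570 + 385 + 394 = 2065
ΣP(Period 0)Q(Period 1) = 1×121 + 30×17 + 6×114 + 4×77 + 2×197 = 121 + 510 + 684 + 308 + 394 = 2017
P = 2065 / 2017 × 100 = 102.3798
Fisher = √(L × P) = √(103.6676 × 102.3798) = 103.0217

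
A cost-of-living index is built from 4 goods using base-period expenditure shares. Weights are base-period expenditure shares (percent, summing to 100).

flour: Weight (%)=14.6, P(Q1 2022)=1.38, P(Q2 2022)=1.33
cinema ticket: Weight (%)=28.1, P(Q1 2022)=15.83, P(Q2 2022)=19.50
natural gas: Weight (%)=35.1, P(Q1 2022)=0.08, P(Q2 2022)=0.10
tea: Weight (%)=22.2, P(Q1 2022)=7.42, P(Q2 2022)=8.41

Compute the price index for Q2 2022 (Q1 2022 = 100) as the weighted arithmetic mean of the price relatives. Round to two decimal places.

flour: 14.6 × (1.33/1.38) = 14.6 × 0.963768 = 14.0710
cinema ticket: 28.1 × (19.50/15.83) = 28.1 × 1.231838 = 34.6147
natural gas: 35.1 × (0.10/0.08) = 35.1 × 1.250000 = 43.8750
tea: 22.2 × (8.41/7.42) = 22.2 × 1.133423 = 25.1620
Index = Σ wᵢ·(p₁ᵢ/p₀ᵢ) = 14.0710 + 34.6147 + 43.8750 + 25.1620 = 117.7227

117.72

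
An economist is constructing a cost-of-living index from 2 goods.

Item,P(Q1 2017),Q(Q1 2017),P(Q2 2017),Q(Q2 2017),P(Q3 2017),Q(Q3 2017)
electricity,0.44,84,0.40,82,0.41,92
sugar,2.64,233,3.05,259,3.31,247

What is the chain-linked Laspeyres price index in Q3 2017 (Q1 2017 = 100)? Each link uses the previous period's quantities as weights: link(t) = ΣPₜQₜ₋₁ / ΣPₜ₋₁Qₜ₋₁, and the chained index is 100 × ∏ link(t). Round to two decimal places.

123.59

Link Q1 2017→Q2 2017:
ΣP(Q2 2017)Q(Q1 2017) = 0.40×84 + 3.05×233 = 33.6 + 710.65 = 744.25
ΣP(Q1 2017)Q(Q1 2017) = 0.44×84 + 2.64×233 = 36.96 + 615.12 = 652.08
link = 744.25/652.08 = 1.141348
Link Q2 2017→Q3 2017:
ΣP(Q3 2017)Q(Q2 2017) = 0.41×82 + 3.31×259 = 33.62 + 857.29 = 890.91
ΣP(Q2 2017)Q(Q2 2017) = 0.40×82 + 3.05×259 = 32.8 + 789.95 = 822.75
link = 890.91/822.75 = 1.082844
Chained index = 100 × 1.141348 × 1.082844 = 123.5902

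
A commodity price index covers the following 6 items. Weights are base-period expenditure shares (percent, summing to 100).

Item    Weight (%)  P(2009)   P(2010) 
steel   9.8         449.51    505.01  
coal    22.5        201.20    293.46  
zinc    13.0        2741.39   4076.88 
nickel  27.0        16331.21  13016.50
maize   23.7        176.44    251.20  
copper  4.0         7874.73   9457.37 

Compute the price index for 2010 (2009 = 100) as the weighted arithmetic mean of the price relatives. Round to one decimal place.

123.2

steel: 9.8 × (505.01/449.51) = 9.8 × 1.123468 = 11.0100
coal: 22.5 × (293.46/201.20) = 22.5 × 1.458549 = 32.8173
zinc: 13.0 × (4076.88/2741.39) = 13.0 × 1.487158 = 19.3331
nickel: 27.0 × (13016.50/16331.21) = 27.0 × 0.797032 = 21.5199
maize: 23.7 × (251.20/176.44) = 23.7 × 1.423713 = 33.7420
copper: 4.0 × (9457.37/7874.73) = 4.0 × 1.200977 = 4.8039
Index = Σ wᵢ·(p₁ᵢ/p₀ᵢ) = 11.0100 + 32.8173 + 19.3331 + 21.5199 + 33.7420 + 4.8039 = 123.2262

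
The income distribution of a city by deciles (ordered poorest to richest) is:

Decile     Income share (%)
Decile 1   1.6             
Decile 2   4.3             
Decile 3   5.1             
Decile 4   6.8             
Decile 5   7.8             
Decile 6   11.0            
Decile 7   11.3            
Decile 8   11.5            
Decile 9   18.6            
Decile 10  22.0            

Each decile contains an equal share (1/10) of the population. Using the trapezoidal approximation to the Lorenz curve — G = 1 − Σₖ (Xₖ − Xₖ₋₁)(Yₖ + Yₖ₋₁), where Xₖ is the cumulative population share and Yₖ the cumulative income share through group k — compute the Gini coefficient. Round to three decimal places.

Cumulative income shares Yₖ: 0.0160, 0.0590, 0.1100, 0.1780, 0.2560, 0.3660, 0.4790, 0.5940, 0.7800, 1.0000
Σ (Xₖ−Xₖ₋₁)(Yₖ+Yₖ₋₁) = (1/10)(0.0160+0.0000) + (1/10)(0.0590+0.0160) + (1/10)(0.1100+0.0590) + (1/10)(0.1780+0.1100) + (1/10)(0.2560+0.1780) + (1/10)(0.3660+0.2560) + (1/10)(0.4790+0.3660) + (1/10)(0.5940+0.4790) + (1/10)(0.7800+0.5940) + (1/10)(1.0000+0.7800)
  = 0.0016 + 0.0075 + 0.0169 + 0.0288 + 0.0434 + 0.0622 + 0.0845 + 0.1073 + 0.1374 + 0.1780 = 0.6676
G = 1 − 0.6676 = 0.3324

0.332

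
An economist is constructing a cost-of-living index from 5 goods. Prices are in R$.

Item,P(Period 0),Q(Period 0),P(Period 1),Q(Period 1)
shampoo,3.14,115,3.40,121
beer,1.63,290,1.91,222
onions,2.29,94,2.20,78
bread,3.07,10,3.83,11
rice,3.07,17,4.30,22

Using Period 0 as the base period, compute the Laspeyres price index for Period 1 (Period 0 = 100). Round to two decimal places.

111.59

Laspeyres price index uses base-period quantities as weights.
ΣP(Period 1)·Q(Period 0) = 3.40×115 + 1.91×290 + 2.20×94 + 3.83×10 + 4.30×17 = 391 + 553.9 + 206.8 + 38.3 + 73.1 = 1263.1
ΣP(Period 0)·Q(Period 0) = 3.14×115 + 1.63×290 + 2.29×94 + 3.07×10 + 3.07×17 = 361.1 + 472.7 + 215.26 + 30.7 + 52.19 = 1131.95
Index = 1263.1 / 1131.95 × 100 = 111.5862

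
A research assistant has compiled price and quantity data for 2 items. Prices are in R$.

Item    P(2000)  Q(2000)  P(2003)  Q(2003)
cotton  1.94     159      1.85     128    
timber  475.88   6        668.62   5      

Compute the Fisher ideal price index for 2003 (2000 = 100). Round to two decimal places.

136.17

Laspeyres component (base-period weights):
ΣP(2003)Q(2000) = 1.85×159 + 668.62×6 = 294.15 + 4011.72 = 4305.87
ΣP(2000)Q(2000) = 1.94×159 + 475.88×6 = 308.46 + 2855.28 = 3163.74
L = 4305.87 / 3163.74 × 100 = 136.1006
Paasche component (current-period weights):
ΣP(2003)Q(2003) = 1.85×128 + 668.62×5 = 236.8 + 3343.1 = 3579.9
ΣP(2000)Q(2003) = 1.94×128 + 475.88×5 = 248.32 + 2379.4 = 2627.72
P = 3579.9 / 2627.72 × 100 = 136.2360
Fisher = √(L × P) = √(136.1006 × 136.2360) = 136.1683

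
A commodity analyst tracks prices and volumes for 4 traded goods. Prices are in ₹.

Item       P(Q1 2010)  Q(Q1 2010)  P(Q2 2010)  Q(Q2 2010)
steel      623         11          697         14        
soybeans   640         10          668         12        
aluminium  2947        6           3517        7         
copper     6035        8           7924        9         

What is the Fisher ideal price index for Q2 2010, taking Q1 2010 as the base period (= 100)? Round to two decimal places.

124.63

Laspeyres component (base-period weights):
ΣP(Q2 2010)Q(Q1 2010) = 697×11 + 668×10 + 3517×6 + 7924×8 = 7667 + 6680 + 21102 + 63392 = 98841
ΣP(Q1 2010)Q(Q1 2010) = 623×11 + 640×10 + 2947×6 + 6035×8 = 6853 + 6400 + 17682 + 48280 = 79215
L = 98841 / 79215 × 100 = 124.7756
Paasche component (current-period weights):
ΣP(Q2 2010)Q(Q2 2010) = 697×14 + 668×12 + 3517×7 + 7924×9 = 9758 + 8016 + 24619 + 71316 = 113709
ΣP(Q1 2010)Q(Q2 2010) = 623×14 + 640×12 + 2947×7 + 6035×9 = 8722 + 7680 + 20629 + 54315 = 91346
P = 113709 / 91346 × 100 = 124.4816
Fisher = √(L × P) = √(124.7756 × 124.4816) = 124.6285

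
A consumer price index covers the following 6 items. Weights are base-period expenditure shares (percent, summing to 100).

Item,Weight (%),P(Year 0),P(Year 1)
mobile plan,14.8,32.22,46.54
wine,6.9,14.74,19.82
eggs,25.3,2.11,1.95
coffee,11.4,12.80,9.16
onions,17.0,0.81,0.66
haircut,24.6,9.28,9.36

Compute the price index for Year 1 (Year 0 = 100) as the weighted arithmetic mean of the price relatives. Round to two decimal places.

mobile plan: 14.8 × (46.54/32.22) = 14.8 × 1.444444 = 21.3778
wine: 6.9 × (19.82/14.74) = 6.9 × 1.344640 = 9.2780
eggs: 25.3 × (1.95/2.11) = 25.3 × 0.924171 = 23.3815
coffee: 11.4 × (9.16/12.80) = 11.4 × 0.715625 = 8.1581
onions: 17.0 × (0.66/0.81) = 17.0 × 0.814815 = 13.8519
haircut: 24.6 × (9.36/9.28) = 24.6 × 1.008621 = 24.8121
Index = Σ wᵢ·(p₁ᵢ/p₀ᵢ) = 21.3778 + 9.2780 + 23.3815 + 8.1581 + 13.8519 + 24.8121 = 100.8594

100.86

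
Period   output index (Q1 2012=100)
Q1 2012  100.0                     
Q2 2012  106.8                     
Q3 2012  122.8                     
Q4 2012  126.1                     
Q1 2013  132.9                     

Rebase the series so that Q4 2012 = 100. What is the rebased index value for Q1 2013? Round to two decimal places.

105.39

Rebased(Q1 2013) = 132.9 / 126.1 × 100 = 105.3925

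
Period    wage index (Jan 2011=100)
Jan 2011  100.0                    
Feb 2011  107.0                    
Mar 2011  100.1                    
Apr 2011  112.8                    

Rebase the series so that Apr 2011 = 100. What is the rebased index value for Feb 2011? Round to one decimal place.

Rebased(Feb 2011) = 107.0 / 112.8 × 100 = 94.8582

94.9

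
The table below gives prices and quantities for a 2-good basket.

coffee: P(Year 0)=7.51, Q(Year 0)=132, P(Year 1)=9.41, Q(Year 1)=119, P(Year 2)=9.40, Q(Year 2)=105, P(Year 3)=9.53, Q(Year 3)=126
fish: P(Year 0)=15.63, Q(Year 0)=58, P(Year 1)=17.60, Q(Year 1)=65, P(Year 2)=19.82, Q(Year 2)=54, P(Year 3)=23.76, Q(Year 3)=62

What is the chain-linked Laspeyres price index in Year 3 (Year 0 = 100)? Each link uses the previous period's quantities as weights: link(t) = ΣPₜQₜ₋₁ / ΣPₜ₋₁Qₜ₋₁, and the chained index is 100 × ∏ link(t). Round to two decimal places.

140.72

Link Year 0→Year 1:
ΣP(Year 1)Q(Year 0) = 9.41×132 + 17.60×58 = 1242.12 + 1020.8 = 2262.92
ΣP(Year 0)Q(Year 0) = 7.51×132 + 15.63×58 = 991.32 + 906.54 = 1897.86
link = 2262.92/1897.86 = 1.192353
Link Year 1→Year 2:
ΣP(Year 2)Q(Year 1) = 9.40×119 + 19.82×65 = 1118.6 + 1288.3 = 2406.9
ΣP(Year 1)Q(Year 1) = 9.41×119 + 17.60×65 = 1119.79 + 1144 = 2263.79
link = 2406.9/2263.79 = 1.063217
Link Year 2→Year 3:
ΣP(Year 3)Q(Year 2) = 9.53×105 + 23.76×54 = 1000.65 + 1283.04 = 2283.69
ΣP(Year 2)Q(Year 2) = 9.40×105 + 19.82×54 = 987 + 1070.28 = 2057.28
link = 2283.69/2057.28 = 1.110053
Chained index = 100 × 1.192353 × 1.063217 × 1.110053 = 140.7248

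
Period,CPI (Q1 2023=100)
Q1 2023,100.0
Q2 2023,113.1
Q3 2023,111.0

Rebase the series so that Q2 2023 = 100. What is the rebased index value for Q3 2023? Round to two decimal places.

98.14

Rebased(Q3 2023) = 111.0 / 113.1 × 100 = 98.1432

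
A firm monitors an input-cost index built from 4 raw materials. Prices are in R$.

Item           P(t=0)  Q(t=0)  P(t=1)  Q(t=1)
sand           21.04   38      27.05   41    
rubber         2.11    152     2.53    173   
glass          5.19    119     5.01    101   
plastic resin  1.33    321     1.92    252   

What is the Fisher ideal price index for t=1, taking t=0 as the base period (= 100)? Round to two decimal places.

121.40

Laspeyres component (base-period weights):
ΣP(t=1)Q(t=0) = 27.05×38 + 2.53×152 + 5.01×119 + 1.92×321 = 1027.9 + 384.56 + 596.19 + 616.32 = 2624.97
ΣP(t=0)Q(t=0) = 21.04×38 + 2.11×152 + 5.19×119 + 1.33×321 = 799.52 + 320.72 + 617.61 + 426.93 = 2164.78
L = 2624.97 / 2164.78 × 100 = 121.2580
Paasche component (current-period weights):
ΣP(t=1)Q(t=1) = 27.05×41 + 2.53×173 + 5.01×101 + 1.92×252 = 1109.05 + 437.69 + 506.01 + 483.84 = 2536.59
ΣP(t=0)Q(t=1) = 21.04×41 + 2.11×173 + 5.19×101 + 1.33×252 = 862.64 + 365.03 + 524.19 + 335.16 = 2087.02
P = 2536.59 / 2087.02 × 100 = 121.5412
Fisher = √(L × P) = √(121.2580 × 121.5412) = 121.3996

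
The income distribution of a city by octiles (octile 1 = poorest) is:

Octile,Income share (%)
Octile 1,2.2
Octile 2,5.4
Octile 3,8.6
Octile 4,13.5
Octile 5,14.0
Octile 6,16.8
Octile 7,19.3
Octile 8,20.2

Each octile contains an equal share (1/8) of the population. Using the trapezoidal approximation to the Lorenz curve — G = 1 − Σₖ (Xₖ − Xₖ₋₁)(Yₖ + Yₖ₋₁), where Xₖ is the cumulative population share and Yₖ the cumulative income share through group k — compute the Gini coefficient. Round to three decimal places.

0.276

Cumulative income shares Yₖ: 0.0220, 0.0760, 0.1620, 0.2970, 0.4370, 0.6050, 0.7980, 1.0000
Σ (Xₖ−Xₖ₋₁)(Yₖ+Yₖ₋₁) = (1/8)(0.0220+0.0000) + (1/8)(0.0760+0.0220) + (1/8)(0.1620+0.0760) + (1/8)(0.2970+0.1620) + (1/8)(0.4370+0.2970) + (1/8)(0.6050+0.4370) + (1/8)(0.7980+0.6050) + (1/8)(1.0000+0.7980)
  = 0.0028 + 0.0123 + 0.0298 + 0.0574 + 0.0918 + 0.1303 + 0.1754 + 0.2248 = 0.7243
G = 1 − 0.7243 = 0.2757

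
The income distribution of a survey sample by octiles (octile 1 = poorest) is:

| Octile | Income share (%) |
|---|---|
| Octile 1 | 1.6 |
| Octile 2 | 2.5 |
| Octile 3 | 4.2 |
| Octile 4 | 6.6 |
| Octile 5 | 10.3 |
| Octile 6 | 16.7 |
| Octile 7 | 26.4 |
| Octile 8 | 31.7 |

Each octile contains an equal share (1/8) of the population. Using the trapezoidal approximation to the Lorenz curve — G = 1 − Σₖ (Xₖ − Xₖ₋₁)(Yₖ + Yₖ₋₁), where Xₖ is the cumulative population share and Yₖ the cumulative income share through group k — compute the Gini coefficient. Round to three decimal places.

Cumulative income shares Yₖ: 0.0160, 0.0410, 0.0830, 0.1490, 0.2520, 0.4190, 0.6830, 1.0000
Σ (Xₖ−Xₖ₋₁)(Yₖ+Yₖ₋₁) = (1/8)(0.0160+0.0000) + (1/8)(0.0410+0.0160) + (1/8)(0.0830+0.0410) + (1/8)(0.1490+0.0830) + (1/8)(0.2520+0.1490) + (1/8)(0.4190+0.2520) + (1/8)(0.6830+0.4190) + (1/8)(1.0000+0.6830)
  = 0.0020 + 0.0071 + 0.0155 + 0.0290 + 0.0501 + 0.0839 + 0.1378 + 0.2104 = 0.5358
G = 1 − 0.5358 = 0.4642

0.464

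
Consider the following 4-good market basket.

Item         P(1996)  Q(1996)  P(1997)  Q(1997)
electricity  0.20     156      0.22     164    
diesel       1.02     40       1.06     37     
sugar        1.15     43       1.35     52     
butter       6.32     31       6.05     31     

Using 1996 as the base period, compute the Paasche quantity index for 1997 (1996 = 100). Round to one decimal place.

103.3

Paasche quantity index uses current-period prices as weights.
ΣP(1997)·Q(1997) = 0.22×164 + 1.06×37 + 1.35×52 + 6.05×31 = 36.08 + 39.22 + 70.2 + 187.55 = 333.05
ΣP(1997)·Q(1996) = 0.22×156 + 1.06×40 + 1.35×43 + 6.05×31 = 34.32 + 42.4 + 58.05 + 187.55 = 322.32
Index = 333.05 / 322.32 × 100 = 103.3290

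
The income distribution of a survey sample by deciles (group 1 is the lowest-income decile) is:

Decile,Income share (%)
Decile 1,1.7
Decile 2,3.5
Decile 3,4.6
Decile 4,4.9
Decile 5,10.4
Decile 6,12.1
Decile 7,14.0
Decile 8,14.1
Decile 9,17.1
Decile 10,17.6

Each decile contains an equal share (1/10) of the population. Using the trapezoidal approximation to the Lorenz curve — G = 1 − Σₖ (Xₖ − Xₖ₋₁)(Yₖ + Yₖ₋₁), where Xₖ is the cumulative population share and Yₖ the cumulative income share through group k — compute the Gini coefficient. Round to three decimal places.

0.315

Cumulative income shares Yₖ: 0.0170, 0.0520, 0.0980, 0.1470, 0.2510, 0.3720, 0.5120, 0.6530, 0.8240, 1.0000
Σ (Xₖ−Xₖ₋₁)(Yₖ+Yₖ₋₁) = (1/10)(0.0170+0.0000) + (1/10)(0.0520+0.0170) + (1/10)(0.0980+0.0520) + (1/10)(0.1470+0.0980) + (1/10)(0.2510+0.1470) + (1/10)(0.3720+0.2510) + (1/10)(0.5120+0.3720) + (1/10)(0.6530+0.5120) + (1/10)(0.8240+0.6530) + (1/10)(1.0000+0.8240)
  = 0.0017 + 0.0069 + 0.0150 + 0.0245 + 0.0398 + 0.0623 + 0.0884 + 0.1165 + 0.1477 + 0.1824 = 0.6852
G = 1 − 0.6852 = 0.3148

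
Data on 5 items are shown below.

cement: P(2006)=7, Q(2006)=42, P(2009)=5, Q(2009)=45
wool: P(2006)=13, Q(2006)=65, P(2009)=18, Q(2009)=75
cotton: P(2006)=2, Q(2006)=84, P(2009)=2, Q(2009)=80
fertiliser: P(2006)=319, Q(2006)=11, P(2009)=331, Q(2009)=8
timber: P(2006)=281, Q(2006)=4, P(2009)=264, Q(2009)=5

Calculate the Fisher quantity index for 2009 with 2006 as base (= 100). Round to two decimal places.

91.17

Laspeyres component (base-period weights):
ΣP(2006)Q(2009) = 7×45 + 13×75 + 2×80 + 319×8 + 281×5 = 315 + 975 + 160 + 2552 + 1405 = 5407
ΣP(2006)Q(2006) = 7×42 + 13×65 + 2×84 + 319×11 + 281×4 = 294 + 845 + 168 + 3509 + 1124 = 5940
L = 5407 / 5940 × 100 = 91.0269
Paasche component (current-period weights):
ΣP(2009)Q(2009) = 5×45 + 18×75 + 2×80 + 331×8 + 264×5 = 225 + 1350 + 160 + 2648 + 1320 = 5703
ΣP(2009)Q(2006) = 5×42 + 18×65 + 2×84 + 331×11 + 264×4 = 210 + 1170 + 168 + 3641 + 1056 = 6245
P = 5703 / 6245 × 100 = 91.3211
Fisher = √(L × P) = √(91.0269 × 91.3211) = 91.1739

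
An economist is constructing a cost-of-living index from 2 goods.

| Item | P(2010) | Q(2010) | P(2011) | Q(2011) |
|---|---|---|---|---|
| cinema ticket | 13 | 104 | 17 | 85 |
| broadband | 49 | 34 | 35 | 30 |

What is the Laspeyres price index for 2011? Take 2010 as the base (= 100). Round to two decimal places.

Laspeyres price index uses base-period quantities as weights.
ΣP(2011)·Q(2010) = 17×104 + 35×34 = 1768 + 1190 = 2958
ΣP(2010)·Q(2010) = 13×104 + 49×34 = 1352 + 1666 = 3018
Index = 2958 / 3018 × 100 = 98.0119

98.01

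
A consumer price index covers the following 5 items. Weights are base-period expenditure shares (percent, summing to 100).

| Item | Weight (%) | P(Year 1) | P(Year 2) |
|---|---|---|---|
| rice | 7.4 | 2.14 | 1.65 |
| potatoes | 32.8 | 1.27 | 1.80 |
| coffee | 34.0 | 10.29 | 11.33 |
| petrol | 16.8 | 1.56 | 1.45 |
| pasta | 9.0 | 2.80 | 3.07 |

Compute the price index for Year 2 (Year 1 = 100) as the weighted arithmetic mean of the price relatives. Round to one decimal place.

rice: 7.4 × (1.65/2.14) = 7.4 × 0.771028 = 5.7056
potatoes: 32.8 × (1.80/1.27) = 32.8 × 1.417323 = 46.4882
coffee: 34.0 × (11.33/10.29) = 34.0 × 1.101069 = 37.4363
petrol: 16.8 × (1.45/1.56) = 16.8 × 0.929487 = 15.6154
pasta: 9.0 × (3.07/2.80) = 9.0 × 1.096429 = 9.8679
Index = Σ wᵢ·(p₁ᵢ/p₀ᵢ) = 5.7056 + 46.4882 + 37.4363 + 15.6154 + 9.8679 = 115.1134

115.1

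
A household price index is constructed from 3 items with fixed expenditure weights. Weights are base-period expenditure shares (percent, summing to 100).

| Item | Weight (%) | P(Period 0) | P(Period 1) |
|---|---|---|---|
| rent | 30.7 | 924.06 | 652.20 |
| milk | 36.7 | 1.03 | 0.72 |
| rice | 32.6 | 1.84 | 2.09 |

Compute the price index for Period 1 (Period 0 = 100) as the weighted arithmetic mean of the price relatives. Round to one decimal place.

rent: 30.7 × (652.20/924.06) = 30.7 × 0.705798 = 21.6680
milk: 36.7 × (0.72/1.03) = 36.7 × 0.699029 = 25.6544
rice: 32.6 × (2.09/1.84) = 32.6 × 1.135870 = 37.0293
Index = Σ wᵢ·(p₁ᵢ/p₀ᵢ) = 21.6680 + 25.6544 + 37.0293 = 84.3517

84.4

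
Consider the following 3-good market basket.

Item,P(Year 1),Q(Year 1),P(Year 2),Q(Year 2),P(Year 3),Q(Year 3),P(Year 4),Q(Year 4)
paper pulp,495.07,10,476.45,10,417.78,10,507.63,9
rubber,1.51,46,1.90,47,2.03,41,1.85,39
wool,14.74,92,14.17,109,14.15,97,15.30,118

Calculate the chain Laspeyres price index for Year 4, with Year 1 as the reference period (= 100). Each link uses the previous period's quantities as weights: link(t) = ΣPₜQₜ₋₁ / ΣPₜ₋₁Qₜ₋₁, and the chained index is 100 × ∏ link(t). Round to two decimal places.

103.36

Link Year 1→Year 2:
ΣP(Year 2)Q(Year 1) = 476.45×10 + 1.90×46 + 14.17×92 = 4764.5 + 87.4 + 1303.64 = 6155.54
ΣP(Year 1)Q(Year 1) = 495.07×10 + 1.51×46 + 14.74×92 = 4950.7 + 69.46 + 1356.08 = 6376.24
link = 6155.54/6376.24 = 0.965387
Link Year 2→Year 3:
ΣP(Year 3)Q(Year 2) = 417.78×10 + 2.03×47 + 14.15×109 = 4177.8 + 95.41 + 1542.35 = 5815.56
ΣP(Year 2)Q(Year 2) = 476.45×10 + 1.90×47 + 14.17×109 = 4764.5 + 89.3 + 1544.53 = 6398.33
link = 5815.56/6398.33 = 0.908918
Link Year 3→Year 4:
ΣP(Year 4)Q(Year 3) = 507.63×10 + 1.85×41 + 15.30×97 = 5076.3 + 75.85 + 1484.1 = 6636.25
ΣP(Year 3)Q(Year 3) = 417.78×10 + 2.03×41 + 14.15×97 = 4177.8 + 83.23 + 1372.55 = 5633.58
link = 6636.25/5633.58 = 1.177981
Chained index = 100 × 0.965387 × 0.908918 × 1.177981 = 103.3629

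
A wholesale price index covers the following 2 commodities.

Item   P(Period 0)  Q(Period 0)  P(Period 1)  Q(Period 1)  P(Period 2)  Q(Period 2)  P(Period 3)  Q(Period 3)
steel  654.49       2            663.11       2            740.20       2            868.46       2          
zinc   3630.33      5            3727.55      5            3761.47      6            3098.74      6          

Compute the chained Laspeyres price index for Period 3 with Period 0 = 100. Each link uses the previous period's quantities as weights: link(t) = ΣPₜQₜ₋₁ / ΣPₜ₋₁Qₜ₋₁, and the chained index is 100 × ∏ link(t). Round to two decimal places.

88.13

Link Period 0→Period 1:
ΣP(Period 1)Q(Period 0) = 663.11×2 + 3727.55×5 = 1326.22 + 18637.75 = 19963.97
ΣP(Period 0)Q(Period 0) = 654.49×2 + 3630.33×5 = 1308.98 + 18151.65 = 19460.63
link = 19963.97/19460.63 = 1.025865
Link Period 1→Period 2:
ΣP(Period 2)Q(Period 1) = 740.20×2 + 3761.47×5 = 1480.4 + 18807.35 = 20287.75
ΣP(Period 1)Q(Period 1) = 663.11×2 + 3727.55×5 = 1326.22 + 18637.75 = 19963.97
link = 20287.75/19963.97 = 1.016218
Link Period 2→Period 3:
ΣP(Period 3)Q(Period 2) = 868.46×2 + 3098.74×6 = 1736.92 + 18592.44 = 20329.36
ΣP(Period 2)Q(Period 2) = 740.20×2 + 3761.47×6 = 1480.4 + 22568.82 = 24049.22
link = 20329.36/24049.22 = 0.845323
Chained index = 100 × 1.025865 × 1.016218 × 0.845323 = 88.1251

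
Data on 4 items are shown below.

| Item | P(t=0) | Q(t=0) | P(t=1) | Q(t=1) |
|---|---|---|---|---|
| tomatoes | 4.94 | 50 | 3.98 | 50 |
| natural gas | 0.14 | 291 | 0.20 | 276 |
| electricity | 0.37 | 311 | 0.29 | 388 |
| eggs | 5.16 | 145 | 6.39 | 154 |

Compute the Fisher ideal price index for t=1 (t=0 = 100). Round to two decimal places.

110.53

Laspeyres component (base-period weights):
ΣP(t=1)Q(t=0) = 3.98×50 + 0.20×291 + 0.29×311 + 6.39×145 = 199 + 58.2 + 90.19 + 926.55 = 1273.94
ΣP(t=0)Q(t=0) = 4.94×50 + 0.14×291 + 0.37×311 + 5.16×145 = 247 + 40.74 + 115.07 + 748.2 = 1151.01
L = 1273.94 / 1151.01 × 100 = 110.6802
Paasche component (current-period weights):
ΣP(t=1)Q(t=1) = 3.98×50 + 0.20×276 + 0.29×388 + 6.39×154 = 199 + 55.2 + 112.52 + 984.06 = 1350.78
ΣP(t=0)Q(t=1) = 4.94×50 + 0.14×276 + 0.37×388 + 5.16×154 = 247 + 38.64 + 143.56 + 794.64 = 1223.84
P = 1350.78 / 1223.84 × 100 = 110.3723
Fisher = √(L × P) = √(110.6802 × 110.3723) = 110.5261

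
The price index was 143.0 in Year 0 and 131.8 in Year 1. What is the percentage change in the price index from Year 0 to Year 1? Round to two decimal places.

-7.83%

Change = (131.8 − 143.0) / 143.0 × 100
       = -11.2 / 143.0 × 100 = -7.8322%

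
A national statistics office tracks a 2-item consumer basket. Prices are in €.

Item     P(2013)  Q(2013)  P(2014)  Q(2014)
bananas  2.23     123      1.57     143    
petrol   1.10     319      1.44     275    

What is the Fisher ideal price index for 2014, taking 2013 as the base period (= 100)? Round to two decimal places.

Laspeyres component (base-period weights):
ΣP(2014)Q(2013) = 1.57×123 + 1.44×319 = 193.11 + 459.36 = 652.47
ΣP(2013)Q(2013) = 2.23×123 + 1.10×319 = 274.29 + 350.9 = 625.19
L = 652.47 / 625.19 × 100 = 104.3635
Paasche component (current-period weights):
ΣP(2014)Q(2014) = 1.57×143 + 1.44×275 = 224.51 + 396 = 620.51
ΣP(2013)Q(2014) = 2.23×143 + 1.10×275 = 318.89 + 302.5 = 621.39
P = 620.51 / 621.39 × 100 = 99.8584
Fisher = √(L × P) = √(104.3635 × 99.8584) = 102.0861

102.09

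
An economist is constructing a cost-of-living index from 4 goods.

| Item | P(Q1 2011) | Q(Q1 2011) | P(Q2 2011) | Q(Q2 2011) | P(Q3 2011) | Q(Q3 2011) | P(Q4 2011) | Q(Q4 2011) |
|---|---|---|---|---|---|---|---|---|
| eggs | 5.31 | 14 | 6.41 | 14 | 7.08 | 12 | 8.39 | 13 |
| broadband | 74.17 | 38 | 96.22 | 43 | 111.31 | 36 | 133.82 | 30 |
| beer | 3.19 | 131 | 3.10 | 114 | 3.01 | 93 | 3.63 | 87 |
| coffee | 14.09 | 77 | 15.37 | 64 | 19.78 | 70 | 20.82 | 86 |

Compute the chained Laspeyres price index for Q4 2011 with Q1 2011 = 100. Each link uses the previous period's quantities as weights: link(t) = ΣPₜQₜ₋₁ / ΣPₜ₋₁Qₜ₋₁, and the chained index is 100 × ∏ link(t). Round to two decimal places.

165.22

Link Q1 2011→Q2 2011:
ΣP(Q2 2011)Q(Q1 2011) = 6.41×14 + 96.22×38 + 3.10×131 + 15.37×77 = 89.74 + 3656.36 + 406.1 + 1183.49 = 5335.69
ΣP(Q1 2011)Q(Q1 2011) = 5.31×14 + 74.17×38 + 3.19×131 + 14.09×77 = 74.34 + 2818.46 + 417.89 + 1084.93 = 4395.62
link = 5335.69/4395.62 = 1.213865
Link Q2 2011→Q3 2011:
ΣP(Q3 2011)Q(Q2 2011) = 7.08×14 + 111.31×43 + 3.01×114 + 19.78×64 = 99.12 + 4786.33 + 343.14 + 1265.92 = 6494.51
ΣP(Q2 2011)Q(Q2 2011) = 6.41×14 + 96.22×43 + 3.10×114 + 15.37×64 = 89.74 + 4137.46 + 353.4 + 983.68 = 5564.28
link = 6494.51/5564.28 = 1.167179
Link Q3 2011→Q4 2011:
ΣP(Q4 2011)Q(Q3 2011) = 8.39×12 + 133.82×36 + 3.63×93 + 20.82×70 = 100.68 + 4817.52 + 337.59 + 1457.4 = 6713.19
ΣP(Q3 2011)Q(Q3 2011) = 7.08×12 + 111.31×36 + 3.01×93 + 19.78×70 = 84.96 + 4007.16 + 279.93 + 1384.6 = 5756.65
link = 6713.19/5756.65 = 1.166163
Chained index = 100 × 1.213865 × 1.167179 × 1.166163 = 165.2217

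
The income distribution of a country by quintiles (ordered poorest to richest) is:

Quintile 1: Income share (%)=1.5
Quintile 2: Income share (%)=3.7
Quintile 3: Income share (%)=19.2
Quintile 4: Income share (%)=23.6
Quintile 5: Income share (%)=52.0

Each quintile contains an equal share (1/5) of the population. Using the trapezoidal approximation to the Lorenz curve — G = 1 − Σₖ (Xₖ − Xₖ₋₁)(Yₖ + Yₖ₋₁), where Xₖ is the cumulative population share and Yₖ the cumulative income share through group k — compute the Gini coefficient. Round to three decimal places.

Cumulative income shares Yₖ: 0.0150, 0.0520, 0.2440, 0.4800, 1.0000
Σ (Xₖ−Xₖ₋₁)(Yₖ+Yₖ₋₁) = (1/5)(0.0150+0.0000) + (1/5)(0.0520+0.0150) + (1/5)(0.2440+0.0520) + (1/5)(0.4800+0.2440) + (1/5)(1.0000+0.4800)
  = 0.0030 + 0.0134 + 0.0592 + 0.1448 + 0.2960 = 0.5164
G = 1 − 0.5164 = 0.4836

0.484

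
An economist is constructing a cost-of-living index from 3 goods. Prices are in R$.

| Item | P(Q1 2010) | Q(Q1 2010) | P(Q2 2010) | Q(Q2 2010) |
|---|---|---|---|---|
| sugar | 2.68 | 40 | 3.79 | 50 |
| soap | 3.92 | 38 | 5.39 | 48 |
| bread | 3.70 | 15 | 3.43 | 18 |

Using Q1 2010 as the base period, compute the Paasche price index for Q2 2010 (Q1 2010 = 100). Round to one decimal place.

Paasche price index uses current-period quantities as weights.
ΣP(Q2 2010)·Q(Q2 2010) = 3.79×50 + 5.39×48 + 3.43×18 = 189.5 + 258.72 + 61.74 = 509.96
ΣP(Q1 2010)·Q(Q2 2010) = 2.68×50 + 3.92×48 + 3.70×18 = 134 + 188.16 + 66.6 = 388.76
Index = 509.96 / 388.76 × 100 = 131.1760

131.2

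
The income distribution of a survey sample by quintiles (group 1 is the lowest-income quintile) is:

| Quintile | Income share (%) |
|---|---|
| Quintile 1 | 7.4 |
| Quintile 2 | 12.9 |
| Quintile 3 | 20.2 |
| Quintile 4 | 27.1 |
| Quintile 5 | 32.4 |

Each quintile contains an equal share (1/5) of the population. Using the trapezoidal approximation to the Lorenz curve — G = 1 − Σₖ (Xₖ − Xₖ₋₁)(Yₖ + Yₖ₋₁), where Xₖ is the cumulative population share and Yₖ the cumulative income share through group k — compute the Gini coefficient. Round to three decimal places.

Cumulative income shares Yₖ: 0.0740, 0.2030, 0.4050, 0.6760, 1.0000
Σ (Xₖ−Xₖ₋₁)(Yₖ+Yₖ₋₁) = (1/5)(0.0740+0.0000) + (1/5)(0.2030+0.0740) + (1/5)(0.4050+0.2030) + (1/5)(0.6760+0.4050) + (1/5)(1.0000+0.6760)
  = 0.0148 + 0.0554 + 0.1216 + 0.2162 + 0.3352 = 0.7432
G = 1 − 0.7432 = 0.2568

0.257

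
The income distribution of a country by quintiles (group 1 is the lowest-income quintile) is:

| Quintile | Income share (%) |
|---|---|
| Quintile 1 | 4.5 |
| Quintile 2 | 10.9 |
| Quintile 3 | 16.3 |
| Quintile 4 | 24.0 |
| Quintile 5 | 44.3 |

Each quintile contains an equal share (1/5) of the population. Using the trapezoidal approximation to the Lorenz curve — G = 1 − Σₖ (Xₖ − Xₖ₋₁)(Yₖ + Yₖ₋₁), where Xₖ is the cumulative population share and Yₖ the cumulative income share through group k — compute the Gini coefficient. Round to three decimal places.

0.371

Cumulative income shares Yₖ: 0.0450, 0.1540, 0.3170, 0.5570, 1.0000
Σ (Xₖ−Xₖ₋₁)(Yₖ+Yₖ₋₁) = (1/5)(0.0450+0.0000) + (1/5)(0.1540+0.0450) + (1/5)(0.3170+0.1540) + (1/5)(0.5570+0.3170) + (1/5)(1.0000+0.5570)
  = 0.0090 + 0.0398 + 0.0942 + 0.1748 + 0.3114 = 0.6292
G = 1 − 0.6292 = 0.3708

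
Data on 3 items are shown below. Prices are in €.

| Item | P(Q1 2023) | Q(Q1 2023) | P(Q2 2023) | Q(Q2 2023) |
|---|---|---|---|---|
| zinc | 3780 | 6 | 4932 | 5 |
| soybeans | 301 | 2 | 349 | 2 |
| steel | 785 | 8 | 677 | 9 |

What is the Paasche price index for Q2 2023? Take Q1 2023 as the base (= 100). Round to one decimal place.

Paasche price index uses current-period quantities as weights.
ΣP(Q2 2023)·Q(Q2 2023) = 4932×5 + 349×2 + 677×9 = 24660 + 698 + 6093 = 31451
ΣP(Q1 2023)·Q(Q2 2023) = 3780×5 + 301×2 + 785×9 = 18900 + 602 + 7065 = 26567
Index = 31451 / 26567 × 100 = 118.3837

118.4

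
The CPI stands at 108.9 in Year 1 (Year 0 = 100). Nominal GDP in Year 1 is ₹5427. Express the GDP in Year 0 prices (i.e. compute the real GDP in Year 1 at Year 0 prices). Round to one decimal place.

Real = Nominal ÷ (Index/100) = 5427 ÷ (108.9/100)
     = 5427 ÷ 1.089 = 4983.4711

4983.5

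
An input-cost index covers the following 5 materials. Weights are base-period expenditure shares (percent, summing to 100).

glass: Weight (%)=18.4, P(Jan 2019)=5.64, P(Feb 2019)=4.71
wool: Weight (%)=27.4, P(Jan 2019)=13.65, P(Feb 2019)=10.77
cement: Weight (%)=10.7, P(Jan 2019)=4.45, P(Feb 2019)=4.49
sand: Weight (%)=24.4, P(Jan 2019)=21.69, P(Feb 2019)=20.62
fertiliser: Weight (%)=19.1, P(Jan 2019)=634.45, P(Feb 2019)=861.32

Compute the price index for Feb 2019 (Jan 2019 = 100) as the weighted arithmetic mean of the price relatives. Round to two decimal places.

96.91

glass: 18.4 × (4.71/5.64) = 18.4 × 0.835106 = 15.3660
wool: 27.4 × (10.77/13.65) = 27.4 × 0.789011 = 21.6189
cement: 10.7 × (4.49/4.45) = 10.7 × 1.008989 = 10.7962
sand: 24.4 × (20.62/21.69) = 24.4 × 0.950669 = 23.1963
fertiliser: 19.1 × (861.32/634.45) = 19.1 × 1.357585 = 25.9299
Index = Σ wᵢ·(p₁ᵢ/p₀ᵢ) = 15.3660 + 21.6189 + 10.7962 + 23.1963 + 25.9299 = 96.9072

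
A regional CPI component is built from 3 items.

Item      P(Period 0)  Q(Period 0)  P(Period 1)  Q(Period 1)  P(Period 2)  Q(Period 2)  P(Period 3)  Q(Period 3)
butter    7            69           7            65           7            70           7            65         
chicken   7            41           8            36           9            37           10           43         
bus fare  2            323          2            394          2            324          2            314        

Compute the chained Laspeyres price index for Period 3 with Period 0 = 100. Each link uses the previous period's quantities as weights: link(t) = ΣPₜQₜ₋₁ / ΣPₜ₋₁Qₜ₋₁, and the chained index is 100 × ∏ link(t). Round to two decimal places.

107.96

Link Period 0→Period 1:
ΣP(Period 1)Q(Period 0) = 7×69 + 8×41 + 2×323 = 483 + 328 + 646 = 1457
ΣP(Period 0)Q(Period 0) = 7×69 + 7×41 + 2×323 = 483 + 287 + 646 = 1416
link = 1457/1416 = 1.028955
Link Period 1→Period 2:
ΣP(Period 2)Q(Period 1) = 7×65 + 9×36 + 2×394 = 455 + 324 + 788 = 1567
ΣP(Period 1)Q(Period 1) = 7×65 + 8×36 + 2×394 = 455 + 288 + 788 = 1531
link = 1567/1531 = 1.023514
Link Period 2→Period 3:
ΣP(Period 3)Q(Period 2) = 7×70 + 10×37 + 2×324 = 490 + 370 + 648 = 1508
ΣP(Period 2)Q(Period 2) = 7×70 + 9×37 + 2×324 = 490 + 333 + 648 = 1471
link = 1508/1471 = 1.025153
Chained index = 100 × 1.028955 × 1.023514 × 1.025153 = 107.9640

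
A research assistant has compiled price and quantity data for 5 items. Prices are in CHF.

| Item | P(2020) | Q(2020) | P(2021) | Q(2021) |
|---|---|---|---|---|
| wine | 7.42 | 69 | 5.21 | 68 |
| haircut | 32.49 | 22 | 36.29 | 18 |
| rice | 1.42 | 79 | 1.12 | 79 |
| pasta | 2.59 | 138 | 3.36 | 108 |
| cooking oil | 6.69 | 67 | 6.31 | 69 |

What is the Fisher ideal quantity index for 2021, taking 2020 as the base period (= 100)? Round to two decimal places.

89.70

Laspeyres component (base-period weights):
ΣP(2020)Q(2021) = 7.42×68 + 32.49×18 + 1.42×79 + 2.59×108 + 6.69×69 = 504.56 + 584.82 + 112.18 + 279.72 + 461.61 = 1942.89
ΣP(2020)Q(2020) = 7.42×69 + 32.49×22 + 1.42×79 + 2.59×138 + 6.69×67 = 511.98 + 714.78 + 112.18 + 357.42 + 448.23 = 2144.59
L = 1942.89 / 2144.59 × 100 = 90.5949
Paasche component (current-period weights):
ΣP(2021)Q(2021) = 5.21×68 + 36.29×18 + 1.12×79 + 3.36×108 + 6.31×69 = 354.28 + 653.22 + 88.48 + 362.88 + 435.39 = 1894.25
ΣP(2021)Q(2020) = 5.21×69 + 36.29×22 + 1.12×79 + 3.36×138 + 6.31×67 = 359.49 + 798.38 + 88.48 + 463.68 + 422.77 = 2132.8
P = 1894.25 / 2132.8 × 100 = 88.8152
Fisher = √(L × P) = √(90.5949 × 88.8152) = 89.7006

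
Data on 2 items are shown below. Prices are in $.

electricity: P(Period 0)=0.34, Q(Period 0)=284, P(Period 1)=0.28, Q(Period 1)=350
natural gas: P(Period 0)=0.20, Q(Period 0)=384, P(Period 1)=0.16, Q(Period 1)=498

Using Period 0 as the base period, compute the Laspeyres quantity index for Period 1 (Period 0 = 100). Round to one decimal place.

126.1

Laspeyres quantity index uses base-period prices as weights.
ΣP(Period 0)·Q(Period 1) = 0.34×350 + 0.20×498 = 119 + 99.6 = 218.6
ΣP(Period 0)·Q(Period 0) = 0.34×284 + 0.20×384 = 96.56 + 76.8 = 173.36
Index = 218.6 / 173.36 × 100 = 126.0960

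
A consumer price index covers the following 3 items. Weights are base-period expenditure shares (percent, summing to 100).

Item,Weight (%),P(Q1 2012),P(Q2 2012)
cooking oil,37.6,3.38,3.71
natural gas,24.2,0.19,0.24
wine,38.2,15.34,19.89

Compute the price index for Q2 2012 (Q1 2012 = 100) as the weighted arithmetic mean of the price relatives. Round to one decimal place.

cooking oil: 37.6 × (3.71/3.38) = 37.6 × 1.097633 = 41.2710
natural gas: 24.2 × (0.24/0.19) = 24.2 × 1.263158 = 30.5684
wine: 38.2 × (19.89/15.34) = 38.2 × 1.296610 = 49.5305
Index = Σ wᵢ·(p₁ᵢ/p₀ᵢ) = 41.2710 + 30.5684 + 49.5305 = 121.3699

121.4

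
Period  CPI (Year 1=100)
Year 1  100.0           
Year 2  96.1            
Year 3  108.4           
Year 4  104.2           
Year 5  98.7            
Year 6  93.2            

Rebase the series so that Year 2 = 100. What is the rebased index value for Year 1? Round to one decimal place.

Rebased(Year 1) = 100.0 / 96.1 × 100 = 104.0583

104.1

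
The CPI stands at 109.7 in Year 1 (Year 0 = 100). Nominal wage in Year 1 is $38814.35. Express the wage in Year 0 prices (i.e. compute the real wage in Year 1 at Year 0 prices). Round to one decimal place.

35382.3

Real = Nominal ÷ (Index/100) = 38814.35 ÷ (109.7/100)
     = 38814.35 ÷ 1.097 = 35382.2698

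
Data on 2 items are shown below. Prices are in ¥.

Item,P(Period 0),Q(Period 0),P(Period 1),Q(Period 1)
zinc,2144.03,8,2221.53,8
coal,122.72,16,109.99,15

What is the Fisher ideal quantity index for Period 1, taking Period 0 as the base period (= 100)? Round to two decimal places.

Laspeyres component (base-period weights):
ΣP(Period 0)Q(Period 1) = 2144.03×8 + 122.72×15 = 17152.24 + 1840.8 = 18993.04
ΣP(Period 0)Q(Period 0) = 2144.03×8 + 122.72×16 = 17152.24 + 1963.52 = 19115.76
L = 18993.04 / 19115.76 × 100 = 99.3580
Paasche component (current-period weights):
ΣP(Period 1)Q(Period 1) = 2221.53×8 + 109.99×15 = 17772.24 + 1649.85 = 19422.09
ΣP(Period 1)Q(Period 0) = 2221.53×8 + 109.99×16 = 17772.24 + 1759.84 = 19532.08
P = 19422.09 / 19532.08 × 100 = 99.4369
Fisher = √(L × P) = √(99.3580 × 99.4369) = 99.3974

99.40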